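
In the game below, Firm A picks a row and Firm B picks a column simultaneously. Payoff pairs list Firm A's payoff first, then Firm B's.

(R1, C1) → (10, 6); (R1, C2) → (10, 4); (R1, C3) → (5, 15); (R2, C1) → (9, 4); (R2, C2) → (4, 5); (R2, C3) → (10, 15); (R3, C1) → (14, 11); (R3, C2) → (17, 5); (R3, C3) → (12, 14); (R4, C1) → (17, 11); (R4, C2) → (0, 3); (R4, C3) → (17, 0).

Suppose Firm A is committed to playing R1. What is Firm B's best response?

C3

With Firm A fixed at R1, Firm B's payoffs are: C1 → 6, C2 → 4, C3 → 15.
The maximum is 15, achieved by C3.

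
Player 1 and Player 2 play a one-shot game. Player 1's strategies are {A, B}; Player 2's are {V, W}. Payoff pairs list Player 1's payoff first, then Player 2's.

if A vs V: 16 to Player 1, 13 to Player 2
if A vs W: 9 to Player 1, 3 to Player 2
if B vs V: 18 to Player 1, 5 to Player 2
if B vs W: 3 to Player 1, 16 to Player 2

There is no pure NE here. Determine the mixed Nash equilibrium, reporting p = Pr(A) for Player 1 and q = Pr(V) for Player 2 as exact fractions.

In a mixed NE each player is indifferent between their pure strategies, so the opponent's mix sets the indifference.
Player 2 indifferent between V and W: p·13 + (1−p)·5 = p·3 + (1−p)·16 ⟹ 5 + 8p = 16 + (-13)p ⟹ p = 11/21.
Player 1 indifferent between A and B: q·16 + (1−q)·9 = q·18 + (1−q)·3 ⟹ 9 + 7q = 3 + 15q ⟹ q = 3/4.

p = 11/21, q = 3/4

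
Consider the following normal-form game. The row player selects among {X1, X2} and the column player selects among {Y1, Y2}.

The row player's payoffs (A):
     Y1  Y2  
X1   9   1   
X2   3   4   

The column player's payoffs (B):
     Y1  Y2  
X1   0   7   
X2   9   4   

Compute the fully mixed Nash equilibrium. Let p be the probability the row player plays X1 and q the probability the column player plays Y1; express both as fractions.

p = 5/12, q = 1/3

Each player's mixing probability is pinned down by making the *other* player indifferent.
The column player indifferent between Y1 and Y2: p·0 + (1−p)·9 = p·7 + (1−p)·4 ⟹ 9 + (-9)p = 4 + 3p ⟹ p = 5/12.
The row player indifferent between X1 and X2: q·9 + (1−q)·1 = q·3 + (1−q)·4 ⟹ 1 + 8q = 4 + (-1)q ⟹ q = 1/3.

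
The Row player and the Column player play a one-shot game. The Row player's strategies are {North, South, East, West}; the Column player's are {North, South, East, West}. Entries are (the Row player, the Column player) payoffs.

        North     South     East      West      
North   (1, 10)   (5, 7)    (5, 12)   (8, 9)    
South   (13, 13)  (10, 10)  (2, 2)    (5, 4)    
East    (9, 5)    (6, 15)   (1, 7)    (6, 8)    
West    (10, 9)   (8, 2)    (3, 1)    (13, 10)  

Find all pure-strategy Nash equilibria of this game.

A profile is a Nash equilibrium when each player is best-responding to the other.
The Row player's best responses — vs North: South (payoff 13); vs South: South (payoff 10); vs East: North (payoff 5); vs West: West (payoff 13).
The Column player's best responses — vs North: East (payoff 12); vs South: North (payoff 13); vs East: South (payoff 15); vs West: West (payoff 10).
Mutual best responses occur at (North, East), (South, North), and (West, West); at each, neither player gains by switching.

(North, East), (South, North), and (West, West)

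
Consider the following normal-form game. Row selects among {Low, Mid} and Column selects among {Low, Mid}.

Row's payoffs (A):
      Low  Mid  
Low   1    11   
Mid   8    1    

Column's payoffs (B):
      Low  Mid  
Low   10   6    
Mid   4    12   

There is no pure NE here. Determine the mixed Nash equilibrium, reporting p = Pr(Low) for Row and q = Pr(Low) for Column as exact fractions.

In a mixed NE each player is indifferent between their pure strategies, so the opponent's mix sets the indifference.
Column indifferent between Low and Mid: p·10 + (1−p)·4 = p·6 + (1−p)·12 ⟹ 4 + 6p = 12 + (-6)p ⟹ p = 2/3.
Row indifferent between Low and Mid: q·1 + (1−q)·11 = q·8 + (1−q)·1 ⟹ 11 + (-10)q = 1 + 7q ⟹ q = 10/17.

p = 2/3, q = 10/17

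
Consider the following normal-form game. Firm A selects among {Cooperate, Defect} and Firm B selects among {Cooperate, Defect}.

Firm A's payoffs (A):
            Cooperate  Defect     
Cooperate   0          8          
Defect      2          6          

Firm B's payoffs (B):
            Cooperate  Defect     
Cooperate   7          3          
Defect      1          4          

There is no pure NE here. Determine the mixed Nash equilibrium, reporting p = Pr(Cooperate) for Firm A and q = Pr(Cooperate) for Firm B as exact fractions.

p = 3/7, q = 1/2

In a mixed NE each player is indifferent between their pure strategies, so the opponent's mix sets the indifference.
Firm B indifferent between Cooperate and Defect: p·7 + (1−p)·1 = p·3 + (1−p)·4 ⟹ 1 + 6p = 4 + (-1)p ⟹ p = 3/7.
Firm A indifferent between Cooperate and Defect: q·0 + (1−q)·8 = q·2 + (1−q)·6 ⟹ 8 + (-8)q = 6 + (-4)q ⟹ q = 1/2.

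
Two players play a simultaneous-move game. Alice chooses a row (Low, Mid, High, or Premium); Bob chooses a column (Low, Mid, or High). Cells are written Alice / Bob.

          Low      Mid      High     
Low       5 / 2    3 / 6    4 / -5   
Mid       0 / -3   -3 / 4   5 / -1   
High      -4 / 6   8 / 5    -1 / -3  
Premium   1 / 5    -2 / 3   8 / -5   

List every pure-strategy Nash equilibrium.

A profile is a Nash equilibrium when each player is best-responding to the other.
Alice's best responses — vs Low: Low (payoff 5); vs Mid: High (payoff 8); vs High: Premium (payoff 8).
Bob's best responses — vs Low: Mid (payoff 6); vs Mid: Mid (payoff 4); vs High: Low (payoff 6); vs Premium: Low (payoff 5).
No cell has both players best-responding. For instance, Alice's best reply to Mid is High, but against High Bob prefers Low over Mid.

None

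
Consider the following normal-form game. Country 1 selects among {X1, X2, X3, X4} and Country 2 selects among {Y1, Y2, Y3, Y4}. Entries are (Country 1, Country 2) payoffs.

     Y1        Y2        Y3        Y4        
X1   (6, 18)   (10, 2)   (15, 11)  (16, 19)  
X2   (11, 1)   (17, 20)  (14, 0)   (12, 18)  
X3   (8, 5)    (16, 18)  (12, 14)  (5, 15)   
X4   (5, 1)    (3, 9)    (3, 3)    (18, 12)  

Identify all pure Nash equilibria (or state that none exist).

(X2, Y2) and (X4, Y4)

Check mutual best responses: a cell is a NE iff neither player can gain by unilaterally deviating.
Country 1's best responses — vs Y1: X2 (payoff 11); vs Y2: X2 (payoff 17); vs Y3: X1 (payoff 15); vs Y4: X4 (payoff 18).
Country 2's best responses — vs X1: Y4 (payoff 19); vs X2: Y2 (payoff 20); vs X3: Y2 (payoff 18); vs X4: Y4 (payoff 12).
Mutual best responses occur at (X2, Y2) and (X4, Y4); at each, neither player gains by switching.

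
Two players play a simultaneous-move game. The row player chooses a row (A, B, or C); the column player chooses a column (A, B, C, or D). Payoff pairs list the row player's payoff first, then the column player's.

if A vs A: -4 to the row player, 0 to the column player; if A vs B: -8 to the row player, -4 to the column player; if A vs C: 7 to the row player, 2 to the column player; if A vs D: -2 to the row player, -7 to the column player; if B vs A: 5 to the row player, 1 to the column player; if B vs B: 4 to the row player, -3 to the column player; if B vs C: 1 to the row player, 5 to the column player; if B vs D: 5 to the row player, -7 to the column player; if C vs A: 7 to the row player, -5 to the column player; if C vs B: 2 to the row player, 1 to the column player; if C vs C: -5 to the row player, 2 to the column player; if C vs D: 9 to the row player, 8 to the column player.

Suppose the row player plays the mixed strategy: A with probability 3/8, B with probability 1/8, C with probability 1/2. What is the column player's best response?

C

The column player's best reply maximizes expected payoff against the mix.
A: (3/8)·0 + (1/8)·1 + (1/2)·(-5) = -19/8
B: (3/8)·(-4) + (1/8)·(-3) + (1/2)·1 = -11/8
C: (3/8)·2 + (1/8)·5 + (1/2)·2 = 19/8
D: (3/8)·(-7) + (1/8)·(-7) + (1/2)·8 = 1/2
Highest expected payoff is 19/8, from C.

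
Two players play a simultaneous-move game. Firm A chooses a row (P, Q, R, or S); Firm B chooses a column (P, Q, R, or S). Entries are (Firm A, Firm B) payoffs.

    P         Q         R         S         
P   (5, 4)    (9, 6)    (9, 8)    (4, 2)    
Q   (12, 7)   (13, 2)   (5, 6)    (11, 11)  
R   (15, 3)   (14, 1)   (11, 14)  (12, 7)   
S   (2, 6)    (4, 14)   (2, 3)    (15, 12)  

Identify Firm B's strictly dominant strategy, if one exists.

A strategy is strictly dominant if it gives Firm B a strictly higher payoff than every other strategy, against every choice by the opponent.
P is not dominant: against P, Q gives 6 > 4.
Q is not dominant: against P, R gives 8 > 6.
R is not dominant: against Q, P gives 7 > 6.
S is not dominant: against P, P gives 4 > 2.
No single strategy is best against every opponent action.

None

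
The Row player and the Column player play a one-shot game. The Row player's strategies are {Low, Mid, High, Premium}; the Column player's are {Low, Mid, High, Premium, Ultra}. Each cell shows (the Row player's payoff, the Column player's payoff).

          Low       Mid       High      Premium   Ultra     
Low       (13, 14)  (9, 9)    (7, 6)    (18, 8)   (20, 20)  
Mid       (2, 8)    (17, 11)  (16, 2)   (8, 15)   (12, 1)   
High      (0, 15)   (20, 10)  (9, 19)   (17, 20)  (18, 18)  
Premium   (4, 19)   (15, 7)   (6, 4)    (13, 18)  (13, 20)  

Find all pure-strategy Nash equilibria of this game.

(Low, Ultra)

Find each player's best response to every opponent strategy; NE are the intersections.
The Row player's best responses — vs Low: Low (payoff 13); vs Mid: High (payoff 20); vs High: Mid (payoff 16); vs Premium: Low (payoff 18); vs Ultra: Low (payoff 20).
The Column player's best responses — vs Low: Ultra (payoff 20); vs Mid: Premium (payoff 15); vs High: Premium (payoff 20); vs Premium: Ultra (payoff 20).
The only mutual best response is (Low, Ultra); neither player gains by switching there.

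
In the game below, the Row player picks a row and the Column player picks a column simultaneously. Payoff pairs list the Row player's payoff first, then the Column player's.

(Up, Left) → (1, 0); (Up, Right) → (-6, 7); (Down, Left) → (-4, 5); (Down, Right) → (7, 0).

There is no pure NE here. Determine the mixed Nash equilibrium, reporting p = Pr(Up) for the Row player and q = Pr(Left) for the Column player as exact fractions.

In a mixed NE each player is indifferent between their pure strategies, so the opponent's mix sets the indifference.
The Column player indifferent between Left and Right: p·0 + (1−p)·5 = p·7 + (1−p)·0 ⟹ 5 + (-5)p = 0 + 7p ⟹ p = 5/12.
The Row player indifferent between Up and Down: q·1 + (1−q)·(-6) = q·(-4) + (1−q)·7 ⟹ (-6) + 7q = 7 + (-11)q ⟹ q = 13/18.

p = 5/12, q = 13/18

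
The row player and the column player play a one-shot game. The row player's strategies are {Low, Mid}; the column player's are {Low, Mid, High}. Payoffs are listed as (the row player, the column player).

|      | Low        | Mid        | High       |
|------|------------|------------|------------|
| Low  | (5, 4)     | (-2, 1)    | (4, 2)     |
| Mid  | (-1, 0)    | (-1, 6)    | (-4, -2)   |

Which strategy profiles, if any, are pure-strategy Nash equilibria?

(Low, Low) and (Mid, Mid)

Check mutual best responses: a cell is a NE iff neither player can gain by unilaterally deviating.
The row player's best responses — vs Low: Low (payoff 5); vs Mid: Mid (payoff -1); vs High: Low (payoff 4).
The column player's best responses — vs Low: Low (payoff 4); vs Mid: Mid (payoff 6).
Mutual best responses occur at (Low, Low) and (Mid, Mid); at each, neither player gains by switching.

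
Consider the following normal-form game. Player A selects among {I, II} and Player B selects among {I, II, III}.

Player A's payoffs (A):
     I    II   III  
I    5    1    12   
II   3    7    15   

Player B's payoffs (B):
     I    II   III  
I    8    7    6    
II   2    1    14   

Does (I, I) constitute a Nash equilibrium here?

Holding Player B at I: Player A gets 5 from I, versus 3 from II. No profitable deviation for Player A.
Holding Player A at I: Player B gets 8 from I, versus 7 from II, 6 from III. No profitable deviation for Player B either.

Yes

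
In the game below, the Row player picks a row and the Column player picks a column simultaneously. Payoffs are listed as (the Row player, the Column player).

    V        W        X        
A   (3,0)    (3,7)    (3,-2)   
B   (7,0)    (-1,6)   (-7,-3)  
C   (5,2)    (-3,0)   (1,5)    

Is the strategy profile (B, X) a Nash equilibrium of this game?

No

Holding the Column player at X: the Row player gets -7 from B but could get 3 by switching to A. The Row player has a profitable deviation.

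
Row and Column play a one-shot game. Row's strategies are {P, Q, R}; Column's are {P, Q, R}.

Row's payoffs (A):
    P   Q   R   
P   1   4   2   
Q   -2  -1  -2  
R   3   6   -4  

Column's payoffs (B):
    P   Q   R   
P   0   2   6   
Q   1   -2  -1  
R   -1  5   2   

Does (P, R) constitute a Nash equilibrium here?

Holding Column at R: Row gets 2 from P, versus -2 from Q, -4 from R. No profitable deviation for Row.
Holding Row at P: Column gets 6 from R, versus 0 from P, 2 from Q. No profitable deviation for Column either.

Yes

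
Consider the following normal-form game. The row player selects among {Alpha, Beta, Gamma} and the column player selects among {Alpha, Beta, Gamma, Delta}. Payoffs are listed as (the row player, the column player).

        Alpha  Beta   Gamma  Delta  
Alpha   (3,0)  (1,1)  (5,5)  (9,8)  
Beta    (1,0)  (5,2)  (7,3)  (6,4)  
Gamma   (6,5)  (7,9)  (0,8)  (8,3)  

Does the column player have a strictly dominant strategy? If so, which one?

Check whether one of the column player's strategies beats all alternatives regardless of what the opponent does.
Alpha is not dominant: against Alpha, Beta gives 1 > 0.
Beta is not dominant: against Alpha, Gamma gives 5 > 1.
Gamma is not dominant: against Alpha, Delta gives 8 > 5.
Delta is not dominant: against Gamma, Alpha gives 5 > 3.
No single strategy is best against every opponent action.

None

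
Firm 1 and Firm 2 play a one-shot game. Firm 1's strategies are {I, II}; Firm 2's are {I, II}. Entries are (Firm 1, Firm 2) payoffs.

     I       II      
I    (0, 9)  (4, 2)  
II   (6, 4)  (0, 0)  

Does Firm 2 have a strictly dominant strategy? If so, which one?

I

Check whether one of Firm 2's strategies beats all alternatives regardless of what the opponent does.
I strictly dominates: vs I: 9 > 2; vs II: 4 > 0.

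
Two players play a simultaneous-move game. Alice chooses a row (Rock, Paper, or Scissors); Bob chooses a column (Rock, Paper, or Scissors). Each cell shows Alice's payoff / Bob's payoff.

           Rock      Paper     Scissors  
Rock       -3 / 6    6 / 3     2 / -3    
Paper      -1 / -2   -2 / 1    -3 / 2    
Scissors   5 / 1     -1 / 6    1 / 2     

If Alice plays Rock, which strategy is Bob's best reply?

Rock

With Alice fixed at Rock, Bob's payoffs are: Rock → 6, Paper → 3, Scissors → -3.
The maximum is 6, achieved by Rock.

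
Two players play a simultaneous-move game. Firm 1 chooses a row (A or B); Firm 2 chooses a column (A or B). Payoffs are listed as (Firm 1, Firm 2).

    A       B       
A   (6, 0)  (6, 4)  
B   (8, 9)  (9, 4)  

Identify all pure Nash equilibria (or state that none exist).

(B, A)

Check mutual best responses: a cell is a NE iff neither player can gain by unilaterally deviating.
Firm 1's best responses — vs A: B (payoff 8); vs B: B (payoff 9).
Firm 2's best responses — vs A: B (payoff 4); vs B: A (payoff 9).
The only mutual best response is (B, A); neither player gains by switching there.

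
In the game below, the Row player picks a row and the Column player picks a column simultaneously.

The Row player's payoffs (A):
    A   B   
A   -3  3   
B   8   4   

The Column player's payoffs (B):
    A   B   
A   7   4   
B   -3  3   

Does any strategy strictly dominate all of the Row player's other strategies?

A strategy is strictly dominant if it gives the Row player a strictly higher payoff than every other strategy, against every choice by the opponent.
B strictly dominates: vs A: 8 > -3; vs B: 4 > 3.

B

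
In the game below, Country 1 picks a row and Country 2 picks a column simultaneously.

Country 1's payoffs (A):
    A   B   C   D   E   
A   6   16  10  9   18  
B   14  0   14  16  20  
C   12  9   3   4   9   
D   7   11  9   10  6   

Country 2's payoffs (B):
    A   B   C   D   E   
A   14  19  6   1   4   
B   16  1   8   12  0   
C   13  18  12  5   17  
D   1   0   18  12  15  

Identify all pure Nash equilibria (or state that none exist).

(A, B) and (B, A)

Find each player's best response to every opponent strategy; NE are the intersections.
Country 1's best responses — vs A: B (payoff 14); vs B: A (payoff 16); vs C: B (payoff 14); vs D: B (payoff 16); vs E: B (payoff 20).
Country 2's best responses — vs A: B (payoff 19); vs B: A (payoff 16); vs C: B (payoff 18); vs D: C (payoff 18).
Mutual best responses occur at (A, B) and (B, A); at each, neither player gains by switching.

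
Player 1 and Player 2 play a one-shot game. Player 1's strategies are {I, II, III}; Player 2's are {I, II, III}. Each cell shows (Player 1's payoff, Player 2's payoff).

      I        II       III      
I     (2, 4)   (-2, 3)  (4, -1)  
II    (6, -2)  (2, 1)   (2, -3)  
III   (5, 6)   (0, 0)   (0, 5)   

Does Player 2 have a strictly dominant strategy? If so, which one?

A strategy is strictly dominant if it gives Player 2 a strictly higher payoff than every other strategy, against every choice by the opponent.
I is not dominant: against II, II gives 1 > -2.
II is not dominant: against I, I gives 4 > 3.
III is not dominant: against I, I gives 4 > -1.
No single strategy is best against every opponent action.

None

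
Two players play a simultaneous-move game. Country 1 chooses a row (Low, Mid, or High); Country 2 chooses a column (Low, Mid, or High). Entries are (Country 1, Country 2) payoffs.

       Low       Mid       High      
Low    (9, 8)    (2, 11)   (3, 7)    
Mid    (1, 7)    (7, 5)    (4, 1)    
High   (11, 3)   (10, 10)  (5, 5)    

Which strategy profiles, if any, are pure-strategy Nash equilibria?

Check mutual best responses: a cell is a NE iff neither player can gain by unilaterally deviating.
Country 1's best responses — vs Low: High (payoff 11); vs Mid: High (payoff 10); vs High: High (payoff 5).
Country 2's best responses — vs Low: Mid (payoff 11); vs Mid: Low (payoff 7); vs High: Mid (payoff 10).
The only mutual best response is (High, Mid); neither player gains by switching there.

(High, Mid)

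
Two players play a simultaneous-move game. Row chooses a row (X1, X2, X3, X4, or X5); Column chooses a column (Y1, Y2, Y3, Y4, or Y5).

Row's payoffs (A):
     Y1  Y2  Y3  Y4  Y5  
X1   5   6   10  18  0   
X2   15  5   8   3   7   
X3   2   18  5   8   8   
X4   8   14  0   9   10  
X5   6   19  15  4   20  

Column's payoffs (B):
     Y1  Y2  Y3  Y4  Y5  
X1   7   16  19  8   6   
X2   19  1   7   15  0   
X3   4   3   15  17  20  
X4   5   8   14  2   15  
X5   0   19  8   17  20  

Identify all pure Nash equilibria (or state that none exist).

Check mutual best responses: a cell is a NE iff neither player can gain by unilaterally deviating.
Row's best responses — vs Y1: X2 (payoff 15); vs Y2: X5 (payoff 19); vs Y3: X5 (payoff 15); vs Y4: X1 (payoff 18); vs Y5: X5 (payoff 20).
Column's best responses — vs X1: Y3 (payoff 19); vs X2: Y1 (payoff 19); vs X3: Y5 (payoff 20); vs X4: Y5 (payoff 15); vs X5: Y5 (payoff 20).
Mutual best responses occur at (X2, Y1) and (X5, Y5); at each, neither player gains by switching.

(X2, Y1) and (X5, Y5)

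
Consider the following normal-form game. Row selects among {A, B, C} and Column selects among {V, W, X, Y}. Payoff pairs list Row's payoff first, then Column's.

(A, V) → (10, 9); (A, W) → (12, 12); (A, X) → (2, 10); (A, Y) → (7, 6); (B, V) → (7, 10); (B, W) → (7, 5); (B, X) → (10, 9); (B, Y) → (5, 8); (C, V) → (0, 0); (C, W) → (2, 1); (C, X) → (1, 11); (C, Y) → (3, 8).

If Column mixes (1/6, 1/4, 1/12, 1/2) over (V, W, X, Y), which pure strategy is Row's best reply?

Row's best reply maximizes expected payoff against the mix.
A: (1/6)·10 + (1/4)·12 + (1/12)·2 + (1/2)·7 = 25/3
B: (1/6)·7 + (1/4)·7 + (1/12)·10 + (1/2)·5 = 25/4
C: (1/6)·0 + (1/4)·2 + (1/12)·1 + (1/2)·3 = 25/12
Highest expected payoff is 25/3, from A.

A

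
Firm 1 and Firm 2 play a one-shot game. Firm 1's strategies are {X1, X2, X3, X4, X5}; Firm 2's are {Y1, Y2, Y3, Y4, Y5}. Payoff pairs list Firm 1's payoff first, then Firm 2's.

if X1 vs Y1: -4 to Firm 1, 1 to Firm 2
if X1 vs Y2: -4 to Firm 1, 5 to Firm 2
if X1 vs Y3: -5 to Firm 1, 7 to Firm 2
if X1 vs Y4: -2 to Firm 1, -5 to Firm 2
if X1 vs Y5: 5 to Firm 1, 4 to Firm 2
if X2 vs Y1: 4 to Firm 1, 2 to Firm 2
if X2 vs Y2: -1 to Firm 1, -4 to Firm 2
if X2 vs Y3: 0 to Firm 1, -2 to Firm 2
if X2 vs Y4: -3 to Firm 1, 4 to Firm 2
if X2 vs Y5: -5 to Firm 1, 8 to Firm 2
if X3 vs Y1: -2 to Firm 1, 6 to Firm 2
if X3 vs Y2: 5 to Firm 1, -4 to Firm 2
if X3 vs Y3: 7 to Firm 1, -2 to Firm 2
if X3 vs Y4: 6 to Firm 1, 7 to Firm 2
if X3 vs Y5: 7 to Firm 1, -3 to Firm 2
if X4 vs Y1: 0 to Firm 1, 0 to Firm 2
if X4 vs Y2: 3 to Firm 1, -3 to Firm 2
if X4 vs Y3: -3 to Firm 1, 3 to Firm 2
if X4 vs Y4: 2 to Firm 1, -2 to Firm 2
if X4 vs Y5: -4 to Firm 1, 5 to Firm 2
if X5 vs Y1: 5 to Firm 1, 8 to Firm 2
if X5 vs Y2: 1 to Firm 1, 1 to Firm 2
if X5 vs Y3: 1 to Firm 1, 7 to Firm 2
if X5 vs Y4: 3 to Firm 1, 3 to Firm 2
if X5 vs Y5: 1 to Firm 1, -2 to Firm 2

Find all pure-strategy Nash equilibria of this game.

Find each player's best response to every opponent strategy; NE are the intersections.
Firm 1's best responses — vs Y1: X5 (payoff 5); vs Y2: X3 (payoff 5); vs Y3: X3 (payoff 7); vs Y4: X3 (payoff 6); vs Y5: X3 (payoff 7).
Firm 2's best responses — vs X1: Y3 (payoff 7); vs X2: Y5 (payoff 8); vs X3: Y4 (payoff 7); vs X4: Y5 (payoff 5); vs X5: Y1 (payoff 8).
Mutual best responses occur at (X3, Y4) and (X5, Y1); at each, neither player gains by switching.

(X3, Y4) and (X5, Y1)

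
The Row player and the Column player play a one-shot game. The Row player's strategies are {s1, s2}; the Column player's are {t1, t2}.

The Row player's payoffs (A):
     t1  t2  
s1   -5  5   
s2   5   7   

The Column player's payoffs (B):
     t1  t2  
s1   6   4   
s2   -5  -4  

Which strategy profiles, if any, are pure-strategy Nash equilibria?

(s2, t2)

Check mutual best responses: a cell is a NE iff neither player can gain by unilaterally deviating.
The Row player's best responses — vs t1: s2 (payoff 5); vs t2: s2 (payoff 7).
The Column player's best responses — vs s1: t1 (payoff 6); vs s2: t2 (payoff -4).
The only mutual best response is (s2, t2); neither player gains by switching there.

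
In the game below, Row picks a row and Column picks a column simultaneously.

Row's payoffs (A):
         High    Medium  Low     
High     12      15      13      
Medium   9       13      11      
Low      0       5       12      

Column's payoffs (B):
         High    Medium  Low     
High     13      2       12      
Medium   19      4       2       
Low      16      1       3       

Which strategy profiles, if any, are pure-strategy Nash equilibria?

Check mutual best responses: a cell is a NE iff neither player can gain by unilaterally deviating.
Row's best responses — vs High: High (payoff 12); vs Medium: High (payoff 15); vs Low: High (payoff 13).
Column's best responses — vs High: High (payoff 13); vs Medium: High (payoff 19); vs Low: High (payoff 16).
The only mutual best response is (High, High); neither player gains by switching there.

(High, High)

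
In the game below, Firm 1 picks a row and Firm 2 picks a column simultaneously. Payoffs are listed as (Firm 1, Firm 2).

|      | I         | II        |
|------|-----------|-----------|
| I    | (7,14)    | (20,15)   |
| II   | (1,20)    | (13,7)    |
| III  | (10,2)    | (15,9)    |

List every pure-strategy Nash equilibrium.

A profile is a Nash equilibrium when each player is best-responding to the other.
Firm 1's best responses — vs I: III (payoff 10); vs II: I (payoff 20).
Firm 2's best responses — vs I: II (payoff 15); vs II: I (payoff 20); vs III: II (payoff 9).
The only mutual best response is (I, II); neither player gains by switching there.

(I, II)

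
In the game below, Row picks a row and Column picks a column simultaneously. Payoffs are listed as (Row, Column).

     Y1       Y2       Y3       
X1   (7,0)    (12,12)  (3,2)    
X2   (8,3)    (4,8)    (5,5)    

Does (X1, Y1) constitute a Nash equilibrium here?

Holding Column at Y1: Row gets 7 from X1 but could get 8 by switching to X2. Row has a profitable deviation.

No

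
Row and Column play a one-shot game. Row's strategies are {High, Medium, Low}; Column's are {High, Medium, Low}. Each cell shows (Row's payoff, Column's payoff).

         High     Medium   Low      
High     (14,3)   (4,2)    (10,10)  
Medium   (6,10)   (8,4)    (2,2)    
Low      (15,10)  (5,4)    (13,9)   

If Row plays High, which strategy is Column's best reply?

Low

With Row fixed at High, Column's payoffs are: High → 3, Medium → 2, Low → 10.
The maximum is 10, achieved by Low.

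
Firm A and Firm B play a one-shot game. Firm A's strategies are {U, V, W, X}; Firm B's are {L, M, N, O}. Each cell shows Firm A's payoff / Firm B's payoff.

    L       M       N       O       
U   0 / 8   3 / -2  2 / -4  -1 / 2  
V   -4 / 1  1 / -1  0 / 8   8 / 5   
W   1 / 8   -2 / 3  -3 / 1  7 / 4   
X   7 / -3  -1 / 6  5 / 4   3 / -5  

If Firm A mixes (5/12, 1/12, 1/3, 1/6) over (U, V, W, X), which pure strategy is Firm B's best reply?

L

Firm B's best reply maximizes expected payoff against the mix.
L: (5/12)·8 + (1/12)·1 + (1/3)·8 + (1/6)·(-3) = 67/12
M: (5/12)·(-2) + (1/12)·(-1) + (1/3)·3 + (1/6)·6 = 13/12
N: (5/12)·(-4) + (1/12)·8 + (1/3)·1 + (1/6)·4 = 0
O: (5/12)·2 + (1/12)·5 + (1/3)·4 + (1/6)·(-5) = 7/4
Highest expected payoff is 67/12, from L.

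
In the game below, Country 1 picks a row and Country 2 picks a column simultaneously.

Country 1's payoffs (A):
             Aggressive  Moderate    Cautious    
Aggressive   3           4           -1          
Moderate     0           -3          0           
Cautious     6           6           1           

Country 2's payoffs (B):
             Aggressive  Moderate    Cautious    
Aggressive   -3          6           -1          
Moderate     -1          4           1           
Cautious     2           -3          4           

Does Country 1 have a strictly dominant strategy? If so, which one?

Cautious

A strategy is strictly dominant if it gives Country 1 a strictly higher payoff than every other strategy, against every choice by the opponent.
Cautious strictly dominates: vs Aggressive: 6 > each of {3, 0}; vs Moderate: 6 > each of {4, -3}; vs Cautious: 1 > each of {-1, 0}.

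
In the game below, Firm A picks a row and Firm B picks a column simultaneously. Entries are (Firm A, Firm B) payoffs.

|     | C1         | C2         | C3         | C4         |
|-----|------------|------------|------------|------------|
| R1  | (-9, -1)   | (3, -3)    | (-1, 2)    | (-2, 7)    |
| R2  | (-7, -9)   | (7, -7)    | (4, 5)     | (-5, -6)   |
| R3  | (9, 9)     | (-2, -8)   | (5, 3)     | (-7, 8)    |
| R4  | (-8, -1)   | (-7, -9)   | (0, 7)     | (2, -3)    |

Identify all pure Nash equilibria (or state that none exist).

(R3, C1)

Find each player's best response to every opponent strategy; NE are the intersections.
Firm A's best responses — vs C1: R3 (payoff 9); vs C2: R2 (payoff 7); vs C3: R3 (payoff 5); vs C4: R4 (payoff 2).
Firm B's best responses — vs R1: C4 (payoff 7); vs R2: C3 (payoff 5); vs R3: C1 (payoff 9); vs R4: C3 (payoff 7).
The only mutual best response is (R3, C1); neither player gains by switching there.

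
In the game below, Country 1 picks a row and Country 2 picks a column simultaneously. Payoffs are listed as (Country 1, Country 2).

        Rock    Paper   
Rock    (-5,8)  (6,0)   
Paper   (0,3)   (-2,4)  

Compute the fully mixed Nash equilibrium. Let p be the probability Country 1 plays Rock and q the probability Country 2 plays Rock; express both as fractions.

In a mixed NE each player is indifferent between their pure strategies, so the opponent's mix sets the indifference.
Country 2 indifferent between Rock and Paper: p·8 + (1−p)·3 = p·0 + (1−p)·4 ⟹ 3 + 5p = 4 + (-4)p ⟹ p = 1/9.
Country 1 indifferent between Rock and Paper: q·(-5) + (1−q)·6 = q·0 + (1−q)·(-2) ⟹ 6 + (-11)q = (-2) + 2q ⟹ q = 8/13.

p = 1/9, q = 8/13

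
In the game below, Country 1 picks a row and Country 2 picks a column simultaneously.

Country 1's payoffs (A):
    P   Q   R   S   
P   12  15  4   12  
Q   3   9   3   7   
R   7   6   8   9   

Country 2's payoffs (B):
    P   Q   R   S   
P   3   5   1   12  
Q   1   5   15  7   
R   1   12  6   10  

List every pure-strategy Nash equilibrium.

(P, S)

A profile is a Nash equilibrium when each player is best-responding to the other.
Country 1's best responses — vs P: P (payoff 12); vs Q: P (payoff 15); vs R: R (payoff 8); vs S: P (payoff 12).
Country 2's best responses — vs P: S (payoff 12); vs Q: R (payoff 15); vs R: Q (payoff 12).
The only mutual best response is (P, S); neither player gains by switching there.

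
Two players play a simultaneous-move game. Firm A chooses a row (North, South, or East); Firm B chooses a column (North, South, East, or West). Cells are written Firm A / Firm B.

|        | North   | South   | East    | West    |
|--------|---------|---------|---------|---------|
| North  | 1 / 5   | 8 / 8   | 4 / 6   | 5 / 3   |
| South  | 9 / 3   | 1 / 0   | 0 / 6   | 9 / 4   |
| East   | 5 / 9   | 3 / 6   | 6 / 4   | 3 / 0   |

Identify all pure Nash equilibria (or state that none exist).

Find each player's best response to every opponent strategy; NE are the intersections.
Firm A's best responses — vs North: South (payoff 9); vs South: North (payoff 8); vs East: East (payoff 6); vs West: South (payoff 9).
Firm B's best responses — vs North: South (payoff 8); vs South: East (payoff 6); vs East: North (payoff 9).
The only mutual best response is (North, South); neither player gains by switching there.

(North, South)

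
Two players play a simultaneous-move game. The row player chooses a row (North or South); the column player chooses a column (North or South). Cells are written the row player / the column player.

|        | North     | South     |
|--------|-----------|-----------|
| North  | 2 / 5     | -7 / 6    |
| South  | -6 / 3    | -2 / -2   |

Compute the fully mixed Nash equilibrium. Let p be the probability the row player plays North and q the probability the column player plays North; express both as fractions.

In a mixed NE each player is indifferent between their pure strategies, so the opponent's mix sets the indifference.
The column player indifferent between North and South: p·5 + (1−p)·3 = p·6 + (1−p)·(-2) ⟹ 3 + 2p = (-2) + 8p ⟹ p = 5/6.
The row player indifferent between North and South: q·2 + (1−q)·(-7) = q·(-6) + (1−q)·(-2) ⟹ (-7) + 9q = (-2) + (-4)q ⟹ q = 5/13.

p = 5/6, q = 5/13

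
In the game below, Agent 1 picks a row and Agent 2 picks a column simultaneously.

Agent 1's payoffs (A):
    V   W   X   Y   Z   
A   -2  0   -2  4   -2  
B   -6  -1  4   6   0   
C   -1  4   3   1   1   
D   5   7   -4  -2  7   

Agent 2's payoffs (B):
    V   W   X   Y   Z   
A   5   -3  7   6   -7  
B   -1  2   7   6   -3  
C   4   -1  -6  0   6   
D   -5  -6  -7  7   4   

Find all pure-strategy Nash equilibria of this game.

Check mutual best responses: a cell is a NE iff neither player can gain by unilaterally deviating.
Agent 1's best responses — vs V: D (payoff 5); vs W: D (payoff 7); vs X: B (payoff 4); vs Y: B (payoff 6); vs Z: D (payoff 7).
Agent 2's best responses — vs A: X (payoff 7); vs B: X (payoff 7); vs C: Z (payoff 6); vs D: Y (payoff 7).
The only mutual best response is (B, X); neither player gains by switching there.

(B, X)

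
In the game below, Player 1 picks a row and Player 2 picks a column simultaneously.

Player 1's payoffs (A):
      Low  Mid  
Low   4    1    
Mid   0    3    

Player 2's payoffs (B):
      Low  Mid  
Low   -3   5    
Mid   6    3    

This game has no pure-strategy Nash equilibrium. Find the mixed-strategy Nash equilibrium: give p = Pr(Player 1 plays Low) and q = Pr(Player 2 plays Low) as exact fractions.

p = 3/11, q = 1/3

Each player's mixing probability is pinned down by making the *other* player indifferent.
Player 2 indifferent between Low and Mid: p·(-3) + (1−p)·6 = p·5 + (1−p)·3 ⟹ 6 + (-9)p = 3 + 2p ⟹ p = 3/11.
Player 1 indifferent between Low and Mid: q·4 + (1−q)·1 = q·0 + (1−q)·3 ⟹ 1 + 3q = 3 + (-3)q ⟹ q = 1/3.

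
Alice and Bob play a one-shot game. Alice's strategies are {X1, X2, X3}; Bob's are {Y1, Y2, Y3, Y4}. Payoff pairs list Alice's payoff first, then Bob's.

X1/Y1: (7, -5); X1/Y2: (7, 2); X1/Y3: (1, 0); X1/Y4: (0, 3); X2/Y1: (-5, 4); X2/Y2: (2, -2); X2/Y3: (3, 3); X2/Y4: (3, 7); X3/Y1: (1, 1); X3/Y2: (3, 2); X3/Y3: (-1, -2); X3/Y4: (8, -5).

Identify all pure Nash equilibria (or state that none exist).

There is no pure-strategy Nash equilibrium

Find each player's best response to every opponent strategy; NE are the intersections.
Alice's best responses — vs Y1: X1 (payoff 7); vs Y2: X1 (payoff 7); vs Y3: X2 (payoff 3); vs Y4: X3 (payoff 8).
Bob's best responses — vs X1: Y4 (payoff 3); vs X2: Y4 (payoff 7); vs X3: Y2 (payoff 2).
No cell has both players best-responding. For instance, Alice's best reply to Y1 is X1, but against X1 Bob prefers Y4 over Y1.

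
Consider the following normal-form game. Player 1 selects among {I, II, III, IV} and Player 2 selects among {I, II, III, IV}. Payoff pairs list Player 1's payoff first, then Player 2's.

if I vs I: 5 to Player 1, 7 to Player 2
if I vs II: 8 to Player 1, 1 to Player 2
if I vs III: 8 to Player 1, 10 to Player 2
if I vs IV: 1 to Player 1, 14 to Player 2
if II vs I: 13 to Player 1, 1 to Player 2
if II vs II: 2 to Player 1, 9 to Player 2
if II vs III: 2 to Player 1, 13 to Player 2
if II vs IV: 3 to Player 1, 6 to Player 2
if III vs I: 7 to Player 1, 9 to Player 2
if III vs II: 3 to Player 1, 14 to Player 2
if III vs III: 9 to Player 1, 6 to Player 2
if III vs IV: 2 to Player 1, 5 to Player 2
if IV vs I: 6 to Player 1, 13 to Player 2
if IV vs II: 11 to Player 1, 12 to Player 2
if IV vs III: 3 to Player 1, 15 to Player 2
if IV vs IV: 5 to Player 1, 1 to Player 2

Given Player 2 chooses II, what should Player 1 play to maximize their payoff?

IV

With Player 2 fixed at II, Player 1's payoffs are: I → 8, II → 2, III → 3, IV → 11.
The maximum is 11, achieved by IV.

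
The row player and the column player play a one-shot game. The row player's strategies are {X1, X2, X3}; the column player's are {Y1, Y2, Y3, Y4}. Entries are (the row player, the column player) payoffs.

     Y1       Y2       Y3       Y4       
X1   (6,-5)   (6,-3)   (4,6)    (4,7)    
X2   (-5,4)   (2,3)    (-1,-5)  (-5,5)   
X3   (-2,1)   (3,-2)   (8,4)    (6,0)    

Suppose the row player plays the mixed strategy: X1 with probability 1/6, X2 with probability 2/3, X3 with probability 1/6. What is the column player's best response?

Y4

Compute the column player's expected payoff from each pure strategy against the given mix.
Y1: (1/6)·(-5) + (2/3)·4 + (1/6)·1 = 2
Y2: (1/6)·(-3) + (2/3)·3 + (1/6)·(-2) = 7/6
Y3: (1/6)·6 + (2/3)·(-5) + (1/6)·4 = -5/3
Y4: (1/6)·7 + (2/3)·5 + (1/6)·0 = 9/2
Highest expected payoff is 9/2, from Y4.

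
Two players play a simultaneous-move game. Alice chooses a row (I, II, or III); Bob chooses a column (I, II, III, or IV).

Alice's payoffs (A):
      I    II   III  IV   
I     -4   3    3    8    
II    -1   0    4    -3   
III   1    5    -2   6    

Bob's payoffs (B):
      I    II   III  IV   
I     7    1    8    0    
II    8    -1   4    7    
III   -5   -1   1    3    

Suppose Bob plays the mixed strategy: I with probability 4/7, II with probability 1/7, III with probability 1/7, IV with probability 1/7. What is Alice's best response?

III

Alice's best reply maximizes expected payoff against the mix.
I: (4/7)·(-4) + (1/7)·3 + (1/7)·3 + (1/7)·8 = -2/7
II: (4/7)·(-1) + (1/7)·0 + (1/7)·4 + (1/7)·(-3) = -3/7
III: (4/7)·1 + (1/7)·5 + (1/7)·(-2) + (1/7)·6 = 13/7
Highest expected payoff is 13/7, from III.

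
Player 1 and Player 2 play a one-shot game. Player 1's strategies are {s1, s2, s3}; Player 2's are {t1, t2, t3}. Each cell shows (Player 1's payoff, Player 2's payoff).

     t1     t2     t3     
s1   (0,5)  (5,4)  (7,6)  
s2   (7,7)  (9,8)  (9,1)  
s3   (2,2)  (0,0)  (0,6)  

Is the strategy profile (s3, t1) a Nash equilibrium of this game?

No

Holding Player 2 at t1: Player 1 gets 2 from s3 but could get 7 by switching to s2. Player 1 has a profitable deviation.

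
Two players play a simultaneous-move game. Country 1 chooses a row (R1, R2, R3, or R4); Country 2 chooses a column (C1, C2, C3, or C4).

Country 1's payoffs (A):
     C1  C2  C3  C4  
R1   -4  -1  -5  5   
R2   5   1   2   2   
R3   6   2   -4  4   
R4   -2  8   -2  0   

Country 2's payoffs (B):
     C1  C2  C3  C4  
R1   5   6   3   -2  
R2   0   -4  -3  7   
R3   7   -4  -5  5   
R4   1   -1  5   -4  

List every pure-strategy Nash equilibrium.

Find each player's best response to every opponent strategy; NE are the intersections.
Country 1's best responses — vs C1: R3 (payoff 6); vs C2: R4 (payoff 8); vs C3: R2 (payoff 2); vs C4: R1 (payoff 5).
Country 2's best responses — vs R1: C2 (payoff 6); vs R2: C4 (payoff 7); vs R3: C1 (payoff 7); vs R4: C3 (payoff 5).
The only mutual best response is (R3, C1); neither player gains by switching there.

(R3, C1)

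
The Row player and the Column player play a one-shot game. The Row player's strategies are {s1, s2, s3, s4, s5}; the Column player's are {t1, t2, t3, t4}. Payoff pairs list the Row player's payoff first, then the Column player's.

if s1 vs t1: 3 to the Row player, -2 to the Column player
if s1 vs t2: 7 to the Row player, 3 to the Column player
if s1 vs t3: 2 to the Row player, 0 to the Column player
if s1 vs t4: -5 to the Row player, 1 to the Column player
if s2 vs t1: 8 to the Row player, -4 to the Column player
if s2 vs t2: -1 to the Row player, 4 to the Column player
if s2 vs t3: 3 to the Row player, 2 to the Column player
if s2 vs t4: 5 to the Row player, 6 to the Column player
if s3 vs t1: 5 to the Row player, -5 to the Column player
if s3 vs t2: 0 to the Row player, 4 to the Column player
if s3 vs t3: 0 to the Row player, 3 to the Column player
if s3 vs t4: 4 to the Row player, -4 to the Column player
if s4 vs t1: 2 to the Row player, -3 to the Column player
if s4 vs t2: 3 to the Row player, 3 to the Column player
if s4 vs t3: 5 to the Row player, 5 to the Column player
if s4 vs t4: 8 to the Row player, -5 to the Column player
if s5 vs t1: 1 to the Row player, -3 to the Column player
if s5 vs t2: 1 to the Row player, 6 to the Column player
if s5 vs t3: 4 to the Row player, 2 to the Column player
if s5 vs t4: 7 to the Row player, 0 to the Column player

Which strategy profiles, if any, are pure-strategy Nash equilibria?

(s1, t2) and (s4, t3)

Find each player's best response to every opponent strategy; NE are the intersections.
The Row player's best responses — vs t1: s2 (payoff 8); vs t2: s1 (payoff 7); vs t3: s4 (payoff 5); vs t4: s4 (payoff 8).
The Column player's best responses — vs s1: t2 (payoff 3); vs s2: t4 (payoff 6); vs s3: t2 (payoff 4); vs s4: t3 (payoff 5); vs s5: t2 (payoff 6).
Mutual best responses occur at (s1, t2) and (s4, t3); at each, neither player gains by switching.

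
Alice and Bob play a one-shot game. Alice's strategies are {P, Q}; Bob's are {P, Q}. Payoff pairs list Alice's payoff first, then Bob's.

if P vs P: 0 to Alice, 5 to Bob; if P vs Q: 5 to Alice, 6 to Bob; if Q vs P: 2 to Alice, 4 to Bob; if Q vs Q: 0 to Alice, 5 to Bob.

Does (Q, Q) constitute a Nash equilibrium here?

Holding Bob at Q: Alice gets 0 from Q but could get 5 by switching to P. Alice has a profitable deviation.

No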